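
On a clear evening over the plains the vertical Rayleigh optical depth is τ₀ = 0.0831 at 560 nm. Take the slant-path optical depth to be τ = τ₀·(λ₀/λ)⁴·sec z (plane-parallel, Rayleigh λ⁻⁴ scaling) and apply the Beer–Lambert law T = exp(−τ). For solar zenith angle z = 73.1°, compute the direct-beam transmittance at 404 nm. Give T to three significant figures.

sec 73.1° = 3.4399.
τ = 0.0831 × (560/404)⁴ × 3.4399 = 0.0831 × 3.6917 × 3.4399 = 1.0553.
T = exp(−1.0553) = 0.3481.

0.348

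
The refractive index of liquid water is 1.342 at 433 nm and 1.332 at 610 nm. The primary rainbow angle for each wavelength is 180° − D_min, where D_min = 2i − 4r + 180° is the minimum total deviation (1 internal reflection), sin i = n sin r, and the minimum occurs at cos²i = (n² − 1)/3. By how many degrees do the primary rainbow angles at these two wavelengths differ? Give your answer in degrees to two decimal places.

At 433 nm (n = 1.342): cos²i = 0.26699 → i = 58.888°, r = 39.641°, D_min = 139.213°, rainbow angle = 40.787°.
At 610 nm (n = 1.332): cos²i = 0.25807 → i = 59.469°, r = 40.290°, D_min = 137.776°, rainbow angle = 42.224°.
Angular width = |40.787° − 42.224°| = 1.437°.

1.44°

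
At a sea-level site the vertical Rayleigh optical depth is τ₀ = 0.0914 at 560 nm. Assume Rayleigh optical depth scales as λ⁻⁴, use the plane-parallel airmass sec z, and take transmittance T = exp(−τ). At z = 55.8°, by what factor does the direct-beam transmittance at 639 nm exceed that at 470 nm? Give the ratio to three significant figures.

1.26

Airmass: sec 55.8° = 1.7791.
τ(639 nm) = 0.0914 × (560/639)⁴ × 1.7791 = 0.0914 × 0.5899 × 1.7791 = 0.0959.
τ(470 nm) = 0.0914 × (560/470)⁴ × 1.7791 = 0.0914 × 2.0154 × 1.7791 = 0.3277.
T(639)/T(470) = exp(τ_B − τ_A) = exp(0.2318) = 1.2609.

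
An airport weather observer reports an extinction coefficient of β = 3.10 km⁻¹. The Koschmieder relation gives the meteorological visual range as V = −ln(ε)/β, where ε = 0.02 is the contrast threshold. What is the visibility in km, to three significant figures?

1.26 km

V = −ln(0.02) / 3.10 = 3.912 / 3.10 = 1.2619 km.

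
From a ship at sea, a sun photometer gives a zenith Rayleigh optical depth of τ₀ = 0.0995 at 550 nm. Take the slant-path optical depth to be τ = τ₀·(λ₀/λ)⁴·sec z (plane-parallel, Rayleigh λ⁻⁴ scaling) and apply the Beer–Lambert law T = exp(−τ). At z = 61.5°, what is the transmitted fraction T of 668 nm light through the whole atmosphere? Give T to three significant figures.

sec 61.5° = 2.0957.
τ = 0.0995 × (550/668)⁴ × 2.0957 = 0.0995 × 0.4596 × 2.0957 = 0.0958.
T = exp(−0.0958) = 0.9086.

0.909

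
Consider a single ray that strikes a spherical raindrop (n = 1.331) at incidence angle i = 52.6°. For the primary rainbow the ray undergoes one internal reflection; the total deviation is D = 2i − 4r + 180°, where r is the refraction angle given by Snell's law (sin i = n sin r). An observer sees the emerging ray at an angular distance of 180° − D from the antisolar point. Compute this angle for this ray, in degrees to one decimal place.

41.4°

sin r = sin 52.6° / 1.331 = 0.7944/1.331 = 0.5969; r = 36.65°.
D = 2·52.6° − 4·36.65° + 180° = 105.20° − 146.58° + 180° = 138.62°.
Angle from antisolar point = 180° − D = 41.38°.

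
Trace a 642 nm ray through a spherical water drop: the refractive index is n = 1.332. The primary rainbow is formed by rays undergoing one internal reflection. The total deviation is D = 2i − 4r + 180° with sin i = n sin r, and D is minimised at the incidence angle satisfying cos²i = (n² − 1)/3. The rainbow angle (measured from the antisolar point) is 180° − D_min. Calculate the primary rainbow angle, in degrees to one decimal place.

42.2°

cos²i = (1.77422 − 1)/3 = 0.25807; i = arccos(0.50801) = 59.469°.
sin r = sin 59.469°/1.332 = 0.64666; r = 40.290°.
D_min = 2·59.469° − 4·40.290° + 180° = 137.776°.
Rainbow angle = 180° − D_min = 42.224°.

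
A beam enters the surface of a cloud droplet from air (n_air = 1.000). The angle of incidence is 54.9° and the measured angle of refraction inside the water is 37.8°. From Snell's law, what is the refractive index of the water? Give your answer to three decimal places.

n = sin θ_i / sin θ_r = sin 54.9° / sin 37.8° = 0.8181 / 0.6129 = 1.3349.

1.335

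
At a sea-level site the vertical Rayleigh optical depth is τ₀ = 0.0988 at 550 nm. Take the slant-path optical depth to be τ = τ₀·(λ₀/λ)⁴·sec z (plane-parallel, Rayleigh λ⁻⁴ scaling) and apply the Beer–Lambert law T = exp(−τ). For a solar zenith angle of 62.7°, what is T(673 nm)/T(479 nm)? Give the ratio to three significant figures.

1.32

Airmass: sec 62.7° = 2.1803.
τ(673 nm) = 0.0988 × (550/673)⁴ × 2.1803 = 0.0988 × 0.4461 × 2.1803 = 0.0961.
τ(479 nm) = 0.0988 × (550/479)⁴ × 2.1803 = 0.0988 × 1.7382 × 2.1803 = 0.3744.
T(673)/T(479) = exp(τ_B − τ_A) = exp(0.2784) = 1.3210.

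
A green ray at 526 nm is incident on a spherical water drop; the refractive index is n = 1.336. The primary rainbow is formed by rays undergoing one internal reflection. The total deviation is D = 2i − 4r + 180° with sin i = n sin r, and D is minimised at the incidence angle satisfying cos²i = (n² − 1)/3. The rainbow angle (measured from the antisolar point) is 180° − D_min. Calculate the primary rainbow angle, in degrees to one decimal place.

cos²i = (1.78490 − 1)/3 = 0.26163; i = arccos(0.51150) = 59.236°.
sin r = sin 59.236°/1.336 = 0.64318; r = 40.029°.
D_min = 2·59.236° − 4·40.029° + 180° = 138.356°.
Rainbow angle = 180° − D_min = 41.644°.

41.6°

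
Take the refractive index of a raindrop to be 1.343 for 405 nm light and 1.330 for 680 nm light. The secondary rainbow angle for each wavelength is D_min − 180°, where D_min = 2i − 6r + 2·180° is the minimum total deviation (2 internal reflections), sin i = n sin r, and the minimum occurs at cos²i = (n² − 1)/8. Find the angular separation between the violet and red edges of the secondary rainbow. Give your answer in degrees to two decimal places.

3.38°

At 405 nm (n = 1.343): cos²i = 0.10046 → i = 71.522°, r = 44.928°, D_min = 233.478°, rainbow angle = 53.478°.
At 680 nm (n = 1.330): cos²i = 0.09611 → i = 71.940°, r = 45.630°, D_min = 230.101°, rainbow angle = 50.101°.
Angular width = |53.478° − 50.101°| = 3.377°.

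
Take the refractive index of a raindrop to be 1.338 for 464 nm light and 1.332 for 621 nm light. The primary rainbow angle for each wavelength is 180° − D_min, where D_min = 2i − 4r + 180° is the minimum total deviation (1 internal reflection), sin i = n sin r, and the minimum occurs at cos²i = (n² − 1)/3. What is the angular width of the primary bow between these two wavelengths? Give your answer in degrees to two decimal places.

At 464 nm (n = 1.338): cos²i = 0.26341 → i = 59.120°, r = 39.899°, D_min = 138.643°, rainbow angle = 41.357°.
At 621 nm (n = 1.332): cos²i = 0.25807 → i = 59.469°, r = 40.290°, D_min = 137.776°, rainbow angle = 42.224°.
Angular width = |41.357° − 42.224°| = 0.867°.

0.87°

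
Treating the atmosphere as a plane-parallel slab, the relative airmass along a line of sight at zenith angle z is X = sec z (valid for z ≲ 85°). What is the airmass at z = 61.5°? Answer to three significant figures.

X = sec z = 1/cos 61.5° = 1/0.4772 = 2.0957.

2.10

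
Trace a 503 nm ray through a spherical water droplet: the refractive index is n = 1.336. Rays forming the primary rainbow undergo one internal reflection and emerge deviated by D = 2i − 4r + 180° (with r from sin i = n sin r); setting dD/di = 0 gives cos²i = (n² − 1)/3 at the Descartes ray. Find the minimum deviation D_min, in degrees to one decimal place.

138.4°

cos²i = (1.78490 − 1)/3 = 0.26163; i = arccos(0.51150) = 59.236°.
sin r = sin 59.236°/1.336 = 0.64318; r = 40.029°.
D_min = 2·59.236° − 4·40.029° + 180° = 138.356°.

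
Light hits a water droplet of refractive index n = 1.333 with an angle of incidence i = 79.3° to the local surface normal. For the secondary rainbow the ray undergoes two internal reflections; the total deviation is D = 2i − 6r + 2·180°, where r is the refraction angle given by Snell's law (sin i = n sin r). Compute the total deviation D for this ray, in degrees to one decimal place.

sin r = sin 79.3° / 1.333 = 0.9826/1.333 = 0.7371; r = 47.49°.
D = 2·79.3° − 6·47.49° + 2·180° = 158.60° − 284.93° + 360° = 233.67°.

233.7°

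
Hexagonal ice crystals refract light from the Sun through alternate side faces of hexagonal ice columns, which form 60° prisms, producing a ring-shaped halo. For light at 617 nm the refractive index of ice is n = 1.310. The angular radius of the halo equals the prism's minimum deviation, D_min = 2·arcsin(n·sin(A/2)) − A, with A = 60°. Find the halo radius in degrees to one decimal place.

n·sin(A/2) = 1.310 × sin 30° = 1.310 × 0.5000 = 0.6550.
D_min = 2·arcsin(0.6550) − 60° = 2 × 40.920° − 60° = 21.839°.

21.8°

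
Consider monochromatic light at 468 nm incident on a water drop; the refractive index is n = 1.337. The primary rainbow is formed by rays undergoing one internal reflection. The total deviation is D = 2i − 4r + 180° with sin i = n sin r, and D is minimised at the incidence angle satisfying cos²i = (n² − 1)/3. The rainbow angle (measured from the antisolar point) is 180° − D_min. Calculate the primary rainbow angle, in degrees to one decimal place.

41.5°

cos²i = (1.78757 − 1)/3 = 0.26252; i = arccos(0.51237) = 59.178°.
sin r = sin 59.178°/1.337 = 0.64231; r = 39.964°.
D_min = 2·59.178° − 4·39.964° + 180° = 138.500°.
Rainbow angle = 180° − D_min = 41.500°.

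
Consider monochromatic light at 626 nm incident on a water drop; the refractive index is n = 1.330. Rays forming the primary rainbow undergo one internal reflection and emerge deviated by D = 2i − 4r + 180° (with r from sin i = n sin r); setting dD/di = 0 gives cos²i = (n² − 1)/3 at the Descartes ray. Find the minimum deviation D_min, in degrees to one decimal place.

137.5°

cos²i = (1.76890 − 1)/3 = 0.25630; i = arccos(0.50626) = 59.585°.
sin r = sin 59.585°/1.330 = 0.64841; r = 40.422°.
D_min = 2·59.585° − 4·40.422° + 180° = 137.484°.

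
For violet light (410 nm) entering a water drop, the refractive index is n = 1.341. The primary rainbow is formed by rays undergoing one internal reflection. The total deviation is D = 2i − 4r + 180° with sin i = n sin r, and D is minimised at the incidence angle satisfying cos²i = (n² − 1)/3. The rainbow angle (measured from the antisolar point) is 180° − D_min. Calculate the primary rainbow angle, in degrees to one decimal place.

cos²i = (1.79828 − 1)/3 = 0.26609; i = arccos(0.51584) = 58.946°.
sin r = sin 58.946°/1.341 = 0.63884; r = 39.705°.
D_min = 2·58.946° − 4·39.705° + 180° = 139.071°.
Rainbow angle = 180° − D_min = 40.929°.

40.9°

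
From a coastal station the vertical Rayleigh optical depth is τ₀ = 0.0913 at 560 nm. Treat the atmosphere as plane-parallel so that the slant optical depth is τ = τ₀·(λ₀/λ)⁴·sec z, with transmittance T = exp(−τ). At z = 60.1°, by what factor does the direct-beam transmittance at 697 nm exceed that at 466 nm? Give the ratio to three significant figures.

1.36

Airmass: sec 60.1° = 2.0061.
τ(697 nm) = 0.0913 × (560/697)⁴ × 2.0061 = 0.0913 × 0.4167 × 2.0061 = 0.0763.
τ(466 nm) = 0.0913 × (560/466)⁴ × 2.0061 = 0.0913 × 2.0855 × 2.0061 = 0.3820.
T(697)/T(466) = exp(τ_B − τ_A) = exp(0.3056) = 1.3575.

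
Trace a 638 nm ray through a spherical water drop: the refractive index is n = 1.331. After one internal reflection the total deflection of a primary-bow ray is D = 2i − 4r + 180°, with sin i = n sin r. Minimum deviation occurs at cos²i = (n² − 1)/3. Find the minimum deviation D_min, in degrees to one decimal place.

137.6°

cos²i = (1.77156 − 1)/3 = 0.25719; i = arccos(0.50714) = 59.527°.
sin r = sin 59.527°/1.331 = 0.64753; r = 40.356°.
D_min = 2·59.527° − 4·40.356° + 180° = 137.630°.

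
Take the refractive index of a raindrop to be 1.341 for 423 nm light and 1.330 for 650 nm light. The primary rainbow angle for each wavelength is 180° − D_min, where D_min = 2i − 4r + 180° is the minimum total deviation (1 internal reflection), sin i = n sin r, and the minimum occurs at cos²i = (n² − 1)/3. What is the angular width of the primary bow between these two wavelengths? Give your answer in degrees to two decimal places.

1.59°

At 423 nm (n = 1.341): cos²i = 0.26609 → i = 58.946°, r = 39.705°, D_min = 139.071°, rainbow angle = 40.929°.
At 650 nm (n = 1.330): cos²i = 0.25630 → i = 59.585°, r = 40.422°, D_min = 137.484°, rainbow angle = 42.516°.
Angular width = |40.929° − 42.516°| = 1.588°.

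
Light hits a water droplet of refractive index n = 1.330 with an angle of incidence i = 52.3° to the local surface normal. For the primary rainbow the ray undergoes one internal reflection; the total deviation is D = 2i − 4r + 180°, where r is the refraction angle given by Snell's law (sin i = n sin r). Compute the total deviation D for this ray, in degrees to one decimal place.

sin r = sin 52.3° / 1.330 = 0.7912/1.330 = 0.5949; r = 36.51°.
D = 2·52.3° − 4·36.51° + 180° = 104.60° − 146.02° + 180° = 138.58°.

138.6°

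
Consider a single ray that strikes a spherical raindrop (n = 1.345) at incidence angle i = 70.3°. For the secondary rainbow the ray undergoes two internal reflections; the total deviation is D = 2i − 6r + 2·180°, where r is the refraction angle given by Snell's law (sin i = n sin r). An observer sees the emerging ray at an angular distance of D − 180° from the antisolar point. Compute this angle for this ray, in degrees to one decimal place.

sin r = sin 70.3° / 1.345 = 0.9415/1.345 = 0.7000; r = 44.43°.
D = 2·70.3° − 6·44.43° + 2·180° = 140.60° − 266.55° + 360° = 234.05°.
Angle from antisolar point = D − 180° = 54.05°.

54.0°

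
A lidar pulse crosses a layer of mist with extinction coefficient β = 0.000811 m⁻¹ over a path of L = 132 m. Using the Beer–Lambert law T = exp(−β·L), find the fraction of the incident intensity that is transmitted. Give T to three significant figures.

τ = β·L = 0.000811 × 132 = 0.1071.
T = exp(−0.1071) = 0.8985.

0.898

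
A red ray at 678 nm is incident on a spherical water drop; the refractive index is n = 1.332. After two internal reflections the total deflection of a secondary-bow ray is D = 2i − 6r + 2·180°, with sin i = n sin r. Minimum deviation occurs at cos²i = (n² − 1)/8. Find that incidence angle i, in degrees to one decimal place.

cos²i = (1.332² − 1)/8 = (1.77422 − 1)/8 = 0.09678.
cos i = 0.31109, so i = 71.875°.

71.9°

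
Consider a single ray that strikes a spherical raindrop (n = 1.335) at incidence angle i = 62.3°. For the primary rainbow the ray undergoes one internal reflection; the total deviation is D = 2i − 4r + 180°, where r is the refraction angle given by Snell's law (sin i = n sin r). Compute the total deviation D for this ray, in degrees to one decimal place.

sin r = sin 62.3° / 1.335 = 0.8854/1.335 = 0.6632; r = 41.55°.
D = 2·62.3° − 4·41.55° + 180° = 124.60° − 166.18° + 180° = 138.42°.

138.4°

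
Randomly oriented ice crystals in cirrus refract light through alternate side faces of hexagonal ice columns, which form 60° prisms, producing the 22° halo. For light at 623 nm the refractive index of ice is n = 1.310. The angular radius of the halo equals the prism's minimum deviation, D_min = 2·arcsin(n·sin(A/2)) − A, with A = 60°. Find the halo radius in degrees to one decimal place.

n·sin(A/2) = 1.310 × sin 30° = 1.310 × 0.5000 = 0.6550.
D_min = 2·arcsin(0.6550) − 60° = 2 × 40.920° − 60° = 21.839°.

21.8°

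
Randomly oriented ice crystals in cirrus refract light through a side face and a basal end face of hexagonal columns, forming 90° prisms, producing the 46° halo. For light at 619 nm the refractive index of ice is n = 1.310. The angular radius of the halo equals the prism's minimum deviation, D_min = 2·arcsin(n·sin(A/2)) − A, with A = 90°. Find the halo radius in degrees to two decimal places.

n·sin(A/2) = 1.310 × sin 45° = 1.310 × 0.7071 = 0.9263.
D_min = 2·arcsin(0.9263) − 90° = 2 × 67.867° − 90° = 45.733°.

45.73°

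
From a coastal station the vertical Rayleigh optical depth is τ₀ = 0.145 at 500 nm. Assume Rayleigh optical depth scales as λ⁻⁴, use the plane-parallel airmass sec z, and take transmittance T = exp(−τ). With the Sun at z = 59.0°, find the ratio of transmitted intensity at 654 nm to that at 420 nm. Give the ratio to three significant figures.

1.60

Airmass: sec 59.0° = 1.9416.
τ(654 nm) = 0.145 × (500/654)⁴ × 1.9416 = 0.145 × 0.3416 × 1.9416 = 0.0962.
τ(420 nm) = 0.145 × (500/420)⁴ × 1.9416 = 0.145 × 2.0086 × 1.9416 = 0.5655.
T(654)/T(420) = exp(τ_B − τ_A) = exp(0.4693) = 1.5989.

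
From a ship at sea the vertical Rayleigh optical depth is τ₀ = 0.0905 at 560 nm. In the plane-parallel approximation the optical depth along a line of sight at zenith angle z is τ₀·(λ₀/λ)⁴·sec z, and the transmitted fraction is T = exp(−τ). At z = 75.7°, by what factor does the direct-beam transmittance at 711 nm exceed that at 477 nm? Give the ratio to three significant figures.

Airmass: sec 75.7° = 4.0486.
τ(711 nm) = 0.0905 × (560/711)⁴ × 4.0486 = 0.0905 × 0.3848 × 4.0486 = 0.1410.
τ(477 nm) = 0.0905 × (560/477)⁴ × 4.0486 = 0.0905 × 1.8997 × 4.0486 = 0.6960.
T(711)/T(477) = exp(τ_B − τ_A) = exp(0.5550) = 1.7420.

1.74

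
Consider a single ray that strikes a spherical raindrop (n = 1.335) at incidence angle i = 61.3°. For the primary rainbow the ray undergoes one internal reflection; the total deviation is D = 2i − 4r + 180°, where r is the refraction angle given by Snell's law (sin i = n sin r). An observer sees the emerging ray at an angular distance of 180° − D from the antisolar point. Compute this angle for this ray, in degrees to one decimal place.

41.7°

sin r = sin 61.3° / 1.335 = 0.8771/1.335 = 0.6570; r = 41.07°.
D = 2·61.3° − 4·41.07° + 180° = 122.60° − 164.30° + 180° = 138.30°.
Angle from antisolar point = 180° − D = 41.70°.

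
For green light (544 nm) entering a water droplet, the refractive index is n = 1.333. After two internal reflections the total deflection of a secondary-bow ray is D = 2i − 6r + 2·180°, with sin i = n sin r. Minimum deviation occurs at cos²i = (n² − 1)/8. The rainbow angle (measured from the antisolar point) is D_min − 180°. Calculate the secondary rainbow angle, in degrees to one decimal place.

50.9°

cos²i = (1.77689 − 1)/8 = 0.09711; i = arccos(0.31163) = 71.843°.
sin r = sin 71.843°/1.333 = 0.71283; r = 45.466°.
D_min = 2·71.843° − 6·45.466° + 360° = 230.891°.
Rainbow angle = D_min − 180° = 50.891°.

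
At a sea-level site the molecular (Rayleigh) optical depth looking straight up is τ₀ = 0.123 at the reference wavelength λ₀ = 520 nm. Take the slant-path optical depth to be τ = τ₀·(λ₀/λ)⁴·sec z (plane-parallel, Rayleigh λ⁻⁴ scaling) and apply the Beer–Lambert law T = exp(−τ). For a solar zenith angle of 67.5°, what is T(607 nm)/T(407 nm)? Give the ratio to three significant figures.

1.98

Airmass: sec 67.5° = 2.6131.
τ(607 nm) = 0.123 × (520/607)⁴ × 2.6131 = 0.123 × 0.5386 × 2.6131 = 0.1731.
τ(407 nm) = 0.123 × (520/407)⁴ × 2.6131 = 0.123 × 2.6646 × 2.6131 = 0.8564.
T(607)/T(407) = exp(τ_B − τ_A) = exp(0.6833) = 1.9805.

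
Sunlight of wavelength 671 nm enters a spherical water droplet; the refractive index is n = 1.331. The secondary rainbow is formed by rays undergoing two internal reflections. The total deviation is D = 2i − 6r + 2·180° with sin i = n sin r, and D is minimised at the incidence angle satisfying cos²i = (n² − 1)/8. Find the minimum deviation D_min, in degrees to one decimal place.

cos²i = (1.77156 − 1)/8 = 0.09645; i = arccos(0.31056) = 71.907°.
sin r = sin 71.907°/1.331 = 0.71417; r = 45.575°.
D_min = 2·71.907° − 6·45.575° + 360° = 230.365°.

230.4°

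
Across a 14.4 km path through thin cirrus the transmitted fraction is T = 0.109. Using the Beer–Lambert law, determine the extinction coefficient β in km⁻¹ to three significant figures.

0.154 km⁻¹

Beer–Lambert: T = exp(−βL) ⇒ β = −ln(T)/L = −ln(0.109)/14.4 = 2.2164/14.4 = 0.1539 km⁻¹.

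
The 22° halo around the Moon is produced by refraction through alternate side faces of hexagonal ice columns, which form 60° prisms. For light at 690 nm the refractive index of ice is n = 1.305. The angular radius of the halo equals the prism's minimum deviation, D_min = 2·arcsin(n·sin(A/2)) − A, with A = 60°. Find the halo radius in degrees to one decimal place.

n·sin(A/2) = 1.305 × sin 30° = 1.305 × 0.5000 = 0.6525.
D_min = 2·arcsin(0.6525) − 60° = 2 × 40.730° − 60° = 21.461°.

21.5°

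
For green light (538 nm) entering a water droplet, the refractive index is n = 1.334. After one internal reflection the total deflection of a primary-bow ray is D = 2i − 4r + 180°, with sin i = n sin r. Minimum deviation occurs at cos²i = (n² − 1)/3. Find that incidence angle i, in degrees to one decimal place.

cos²i = (1.334² − 1)/3 = (1.77956 − 1)/3 = 0.25985.
cos i = 0.50976, so i = 59.352°.

59.4°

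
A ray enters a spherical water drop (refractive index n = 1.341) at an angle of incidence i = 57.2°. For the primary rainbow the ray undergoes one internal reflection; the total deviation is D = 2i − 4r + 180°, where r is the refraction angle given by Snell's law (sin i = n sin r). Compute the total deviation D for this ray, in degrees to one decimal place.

sin r = sin 57.2° / 1.341 = 0.8406/1.341 = 0.6268; r = 38.82°.
D = 2·57.2° − 4·38.82° + 180° = 114.40° − 155.26° + 180° = 139.14°.

139.1°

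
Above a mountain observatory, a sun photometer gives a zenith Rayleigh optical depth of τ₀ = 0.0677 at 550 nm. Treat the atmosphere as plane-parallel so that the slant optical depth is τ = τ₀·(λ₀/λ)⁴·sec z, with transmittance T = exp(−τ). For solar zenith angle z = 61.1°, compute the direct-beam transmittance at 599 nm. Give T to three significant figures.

0.905

sec 61.1° = 2.0692.
τ = 0.0677 × (550/599)⁴ × 2.0692 = 0.0677 × 0.7108 × 2.0692 = 0.0996.
T = exp(−0.0996) = 0.9052.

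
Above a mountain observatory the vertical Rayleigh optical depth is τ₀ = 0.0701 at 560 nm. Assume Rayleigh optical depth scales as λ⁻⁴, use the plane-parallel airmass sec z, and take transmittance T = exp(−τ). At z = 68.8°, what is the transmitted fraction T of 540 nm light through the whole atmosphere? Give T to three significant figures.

0.799

sec 68.8° = 2.7653.
τ = 0.0701 × (560/540)⁴ × 2.7653 = 0.0701 × 1.1566 × 2.7653 = 0.2242.
T = exp(−0.2242) = 0.7992.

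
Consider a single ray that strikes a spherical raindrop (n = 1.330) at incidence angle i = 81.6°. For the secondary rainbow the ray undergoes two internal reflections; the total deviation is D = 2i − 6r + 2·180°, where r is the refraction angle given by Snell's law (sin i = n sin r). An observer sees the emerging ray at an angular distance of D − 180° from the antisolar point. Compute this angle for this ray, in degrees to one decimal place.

sin r = sin 81.6° / 1.330 = 0.9893/1.330 = 0.7438; r = 48.06°.
D = 2·81.6° − 6·48.06° + 2·180° = 163.20° − 288.34° + 360° = 234.86°.
Angle from antisolar point = D − 180° = 54.86°.

54.9°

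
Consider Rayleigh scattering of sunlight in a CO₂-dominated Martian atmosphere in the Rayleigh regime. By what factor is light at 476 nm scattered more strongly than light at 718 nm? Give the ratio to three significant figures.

Rayleigh scattering ∝ λ⁻⁴, so the ratio of coefficients is the inverse fourth power of the wavelength ratio.
σ(476)/σ(718) = (718/476)⁴ = (1.5084)⁴ = 5.177.

5.18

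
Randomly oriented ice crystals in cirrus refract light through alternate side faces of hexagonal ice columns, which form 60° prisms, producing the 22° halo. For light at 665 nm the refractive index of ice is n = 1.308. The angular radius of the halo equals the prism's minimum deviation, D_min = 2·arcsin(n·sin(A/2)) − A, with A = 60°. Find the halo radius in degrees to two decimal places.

n·sin(A/2) = 1.308 × sin 30° = 1.308 × 0.5000 = 0.6540.
D_min = 2·arcsin(0.6540) − 60° = 2 × 40.844° − 60° = 21.688°.

21.69°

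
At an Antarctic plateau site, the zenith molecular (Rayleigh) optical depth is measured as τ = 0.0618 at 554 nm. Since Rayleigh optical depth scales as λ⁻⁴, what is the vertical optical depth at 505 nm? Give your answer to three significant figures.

τ(505 nm) = τ(554 nm) × (554/505)⁴ = 0.0618 × (1.0970)⁴ = 0.0618 × 1.4484 = 0.0895.

0.0895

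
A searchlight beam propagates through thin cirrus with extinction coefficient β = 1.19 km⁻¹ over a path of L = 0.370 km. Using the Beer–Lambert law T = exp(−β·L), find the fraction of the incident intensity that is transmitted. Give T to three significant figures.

0.644

τ = β·L = 1.19 × 0.370 = 0.4403.
T = exp(−0.4403) = 0.6438.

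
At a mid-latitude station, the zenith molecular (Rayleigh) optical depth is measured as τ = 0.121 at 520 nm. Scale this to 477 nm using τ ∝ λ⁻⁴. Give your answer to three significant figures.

τ(477 nm) = τ(520 nm) × (520/477)⁴ = 0.121 × (1.0901)⁴ = 0.121 × 1.4123 = 0.1709.

0.171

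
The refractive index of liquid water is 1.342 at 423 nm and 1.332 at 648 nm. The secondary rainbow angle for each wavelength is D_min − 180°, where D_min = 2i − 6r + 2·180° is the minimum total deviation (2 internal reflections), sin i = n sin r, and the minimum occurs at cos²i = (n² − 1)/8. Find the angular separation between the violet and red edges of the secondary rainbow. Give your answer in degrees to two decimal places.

At 423 nm (n = 1.342): cos²i = 0.10012 → i = 71.554°, r = 44.981°, D_min = 233.222°, rainbow angle = 53.222°.
At 648 nm (n = 1.332): cos²i = 0.09678 → i = 71.875°, r = 45.520°, D_min = 230.628°, rainbow angle = 50.628°.
Angular width = |53.222° − 50.628°| = 2.594°.

2.59°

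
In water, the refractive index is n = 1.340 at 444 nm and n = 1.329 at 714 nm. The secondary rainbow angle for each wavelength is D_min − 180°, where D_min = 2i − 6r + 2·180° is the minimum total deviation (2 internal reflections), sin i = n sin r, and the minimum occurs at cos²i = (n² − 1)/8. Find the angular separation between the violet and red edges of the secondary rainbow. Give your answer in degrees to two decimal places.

2.87°

At 444 nm (n = 1.340): cos²i = 0.09945 → i = 71.618°, r = 45.088°, D_min = 232.709°, rainbow angle = 52.709°.
At 714 nm (n = 1.329): cos²i = 0.09578 → i = 71.972°, r = 45.685°, D_min = 229.837°, rainbow angle = 49.837°.
Angular width = |52.709° − 49.837°| = 2.872°.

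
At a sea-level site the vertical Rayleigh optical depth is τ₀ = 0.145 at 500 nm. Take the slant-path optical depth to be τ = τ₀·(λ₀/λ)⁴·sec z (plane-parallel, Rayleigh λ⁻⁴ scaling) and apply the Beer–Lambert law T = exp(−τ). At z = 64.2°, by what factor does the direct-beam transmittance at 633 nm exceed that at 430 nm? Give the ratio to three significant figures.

Airmass: sec 64.2° = 2.2976.
τ(633 nm) = 0.145 × (500/633)⁴ × 2.2976 = 0.145 × 0.3893 × 2.2976 = 0.1297.
τ(430 nm) = 0.145 × (500/430)⁴ × 2.2976 = 0.145 × 1.8281 × 2.2976 = 0.6091.
T(633)/T(430) = exp(τ_B − τ_A) = exp(0.4794) = 1.6150.

1.62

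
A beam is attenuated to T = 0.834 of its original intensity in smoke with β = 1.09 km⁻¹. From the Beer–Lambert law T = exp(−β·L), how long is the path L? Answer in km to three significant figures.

0.167 km

Beer–Lambert: T = exp(−βL) ⇒ L = −ln(T)/β = −ln(0.834)/1.09 = 0.1815/1.09 = 0.1665 km.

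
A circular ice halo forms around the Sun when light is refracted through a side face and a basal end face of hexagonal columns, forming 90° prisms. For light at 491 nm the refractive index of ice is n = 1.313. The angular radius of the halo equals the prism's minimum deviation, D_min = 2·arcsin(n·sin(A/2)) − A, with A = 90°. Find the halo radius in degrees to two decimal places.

46.38°

n·sin(A/2) = 1.313 × sin 45° = 1.313 × 0.7071 = 0.9284.
D_min = 2·arcsin(0.9284) − 90° = 2 × 68.192° − 90° = 46.383°.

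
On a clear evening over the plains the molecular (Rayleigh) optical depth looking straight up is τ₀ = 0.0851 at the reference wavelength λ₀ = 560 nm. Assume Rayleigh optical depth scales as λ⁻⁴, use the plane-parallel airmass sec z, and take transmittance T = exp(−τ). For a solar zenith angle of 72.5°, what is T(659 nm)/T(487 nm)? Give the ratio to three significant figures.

Airmass: sec 72.5° = 3.3255.
τ(659 nm) = 0.0851 × (560/659)⁴ × 3.3255 = 0.0851 × 0.5214 × 3.3255 = 0.1476.
τ(487 nm) = 0.0851 × (560/487)⁴ × 3.3255 = 0.0851 × 1.7484 × 3.3255 = 0.4948.
T(659)/T(487) = exp(τ_B − τ_A) = exp(0.3472) = 1.4151.

1.42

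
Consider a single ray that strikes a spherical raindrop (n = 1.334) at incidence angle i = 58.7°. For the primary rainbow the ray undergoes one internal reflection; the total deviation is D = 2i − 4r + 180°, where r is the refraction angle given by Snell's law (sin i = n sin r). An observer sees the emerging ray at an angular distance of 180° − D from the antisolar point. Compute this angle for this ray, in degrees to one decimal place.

sin r = sin 58.7° / 1.334 = 0.8545/1.334 = 0.6405; r = 39.83°.
D = 2·58.7° − 4·39.83° + 180° = 117.40° − 159.32° + 180° = 138.08°.
Angle from antisolar point = 180° − D = 41.92°.

41.9°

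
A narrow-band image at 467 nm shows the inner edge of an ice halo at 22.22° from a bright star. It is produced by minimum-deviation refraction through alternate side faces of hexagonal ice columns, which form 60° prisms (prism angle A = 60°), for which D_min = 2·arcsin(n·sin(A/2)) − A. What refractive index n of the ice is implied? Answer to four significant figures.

1.315

Rearranging: n = sin((D_min + A)/2) / sin(A/2).
(D_min + A)/2 = (22.22° + 60°)/2 = 41.110°.
n = sin 41.110° / sin 30° = 0.6575 / 0.5000 = 1.3150.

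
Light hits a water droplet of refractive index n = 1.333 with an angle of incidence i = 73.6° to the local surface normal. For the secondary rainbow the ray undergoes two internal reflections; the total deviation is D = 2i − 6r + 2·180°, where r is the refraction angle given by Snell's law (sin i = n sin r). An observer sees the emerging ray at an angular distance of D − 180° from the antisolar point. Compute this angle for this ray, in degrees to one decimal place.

51.0°

sin r = sin 73.6° / 1.333 = 0.9593/1.333 = 0.7197; r = 46.03°.
D = 2·73.6° − 6·46.03° + 2·180° = 147.20° − 276.16° + 360° = 231.04°.
Angle from antisolar point = D − 180° = 51.04°.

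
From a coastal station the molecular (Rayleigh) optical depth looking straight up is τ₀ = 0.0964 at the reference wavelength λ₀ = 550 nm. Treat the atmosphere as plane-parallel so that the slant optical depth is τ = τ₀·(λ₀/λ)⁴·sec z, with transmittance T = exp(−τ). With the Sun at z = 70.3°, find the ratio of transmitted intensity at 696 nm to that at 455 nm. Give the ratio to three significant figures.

Airmass: sec 70.3° = 2.9665.
τ(696 nm) = 0.0964 × (550/696)⁴ × 2.9665 = 0.0964 × 0.3900 × 2.9665 = 0.1115.
τ(455 nm) = 0.0964 × (550/455)⁴ × 2.9665 = 0.0964 × 2.1350 × 2.9665 = 0.6106.
T(696)/T(455) = exp(τ_B − τ_A) = exp(0.4990) = 1.6471.

1.65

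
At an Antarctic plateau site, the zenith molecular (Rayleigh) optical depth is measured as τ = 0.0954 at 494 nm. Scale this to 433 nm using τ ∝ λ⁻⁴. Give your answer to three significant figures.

0.162

τ(433 nm) = τ(494 nm) × (494/433)⁴ = 0.0954 × (1.1409)⁴ = 0.0954 × 1.6942 = 0.1616.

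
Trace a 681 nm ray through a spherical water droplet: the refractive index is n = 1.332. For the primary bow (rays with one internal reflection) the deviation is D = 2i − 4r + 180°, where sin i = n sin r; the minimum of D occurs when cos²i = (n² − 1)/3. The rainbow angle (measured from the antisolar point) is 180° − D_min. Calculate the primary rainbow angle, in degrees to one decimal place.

42.2°

cos²i = (1.77422 − 1)/3 = 0.25807; i = arccos(0.50801) = 59.469°.
sin r = sin 59.469°/1.332 = 0.64666; r = 40.290°.
D_min = 2·59.469° − 4·40.290° + 180° = 137.776°.
Rainbow angle = 180° − D_min = 42.224°.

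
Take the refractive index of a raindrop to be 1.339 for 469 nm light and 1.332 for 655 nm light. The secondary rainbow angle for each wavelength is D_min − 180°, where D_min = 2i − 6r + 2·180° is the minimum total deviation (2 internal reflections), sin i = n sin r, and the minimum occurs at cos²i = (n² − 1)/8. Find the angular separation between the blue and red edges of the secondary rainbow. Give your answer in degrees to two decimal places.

1.82°

At 469 nm (n = 1.339): cos²i = 0.09912 → i = 71.650°, r = 45.141°, D_min = 232.451°, rainbow angle = 52.451°.
At 655 nm (n = 1.332): cos²i = 0.09678 → i = 71.875°, r = 45.520°, D_min = 230.628°, rainbow angle = 50.628°.
Angular width = |52.451° − 50.628°| = 1.823°.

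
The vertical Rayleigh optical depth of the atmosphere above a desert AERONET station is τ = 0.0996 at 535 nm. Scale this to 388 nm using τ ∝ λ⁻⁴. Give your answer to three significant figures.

0.360

τ(388 nm) = τ(535 nm) × (535/388)⁴ = 0.0996 × (1.3789)⁴ = 0.0996 × 3.6148 = 0.3600.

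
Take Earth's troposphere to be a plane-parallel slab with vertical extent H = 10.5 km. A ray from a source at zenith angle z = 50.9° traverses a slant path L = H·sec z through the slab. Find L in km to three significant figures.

sec z = 1/cos 50.9° = 1.5856.
L = 10.5 × 1.5856 = 16.649 km.

16.6 km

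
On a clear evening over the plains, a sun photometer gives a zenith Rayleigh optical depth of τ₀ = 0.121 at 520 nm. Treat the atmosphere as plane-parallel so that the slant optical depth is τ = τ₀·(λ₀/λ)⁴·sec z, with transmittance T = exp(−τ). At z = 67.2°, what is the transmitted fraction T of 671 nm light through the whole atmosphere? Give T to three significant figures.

0.893

sec 67.2° = 2.5805.
τ = 0.121 × (520/671)⁴ × 2.5805 = 0.121 × 0.3607 × 2.5805 = 0.1126.
T = exp(−0.1126) = 0.8935.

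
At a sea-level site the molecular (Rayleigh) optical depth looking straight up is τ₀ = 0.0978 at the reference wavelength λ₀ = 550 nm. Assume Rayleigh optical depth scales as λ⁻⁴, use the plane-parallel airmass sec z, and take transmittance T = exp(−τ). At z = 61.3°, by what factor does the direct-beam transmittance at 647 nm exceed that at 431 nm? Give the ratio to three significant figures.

1.54

Airmass: sec 61.3° = 2.0824.
τ(647 nm) = 0.0978 × (550/647)⁴ × 2.0824 = 0.0978 × 0.5222 × 2.0824 = 0.1063.
τ(431 nm) = 0.0978 × (550/431)⁴ × 2.0824 = 0.0978 × 2.6518 × 2.0824 = 0.5401.
T(647)/T(431) = exp(τ_B − τ_A) = exp(0.4337) = 1.5430.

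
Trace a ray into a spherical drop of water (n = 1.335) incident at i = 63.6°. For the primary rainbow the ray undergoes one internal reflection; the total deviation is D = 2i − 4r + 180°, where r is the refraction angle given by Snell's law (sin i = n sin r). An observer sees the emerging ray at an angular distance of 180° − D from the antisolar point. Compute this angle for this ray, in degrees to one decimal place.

41.4°

sin r = sin 63.6° / 1.335 = 0.8957/1.335 = 0.6709; r = 42.14°.
D = 2·63.6° − 4·42.14° + 180° = 127.20° − 168.56° + 180° = 138.64°.
Angle from antisolar point = 180° − D = 41.36°.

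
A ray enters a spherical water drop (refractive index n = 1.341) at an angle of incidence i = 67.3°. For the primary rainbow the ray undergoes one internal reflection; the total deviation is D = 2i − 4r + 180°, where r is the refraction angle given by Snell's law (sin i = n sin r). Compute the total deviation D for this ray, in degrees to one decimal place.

sin r = sin 67.3° / 1.341 = 0.9225/1.341 = 0.6879; r = 43.47°.
D = 2·67.3° − 4·43.47° + 180° = 134.60° − 173.87° + 180° = 140.73°.

140.7°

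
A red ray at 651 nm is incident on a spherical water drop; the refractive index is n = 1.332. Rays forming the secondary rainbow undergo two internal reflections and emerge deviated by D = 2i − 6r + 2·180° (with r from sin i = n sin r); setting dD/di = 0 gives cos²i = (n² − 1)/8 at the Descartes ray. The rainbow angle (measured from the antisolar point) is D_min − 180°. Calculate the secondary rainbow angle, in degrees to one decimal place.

50.6°

cos²i = (1.77422 − 1)/8 = 0.09678; i = arccos(0.31109) = 71.875°.
sin r = sin 71.875°/1.332 = 0.71350; r = 45.520°.
D_min = 2·71.875° − 6·45.520° + 360° = 230.628°.
Rainbow angle = D_min − 180° = 50.628°.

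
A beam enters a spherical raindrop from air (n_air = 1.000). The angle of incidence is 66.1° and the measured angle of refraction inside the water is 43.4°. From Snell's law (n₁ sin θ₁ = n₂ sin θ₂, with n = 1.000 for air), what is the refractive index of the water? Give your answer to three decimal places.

1.331

n = sin θ_i / sin θ_r = sin 66.1° / sin 43.4° = 0.9143 / 0.6871 = 1.3306.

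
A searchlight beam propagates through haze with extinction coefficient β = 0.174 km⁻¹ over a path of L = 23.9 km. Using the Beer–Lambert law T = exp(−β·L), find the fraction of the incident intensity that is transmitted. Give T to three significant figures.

τ = β·L = 0.174 × 23.9 = 4.1586.
T = exp(−4.1586) = 0.0156.

0.0156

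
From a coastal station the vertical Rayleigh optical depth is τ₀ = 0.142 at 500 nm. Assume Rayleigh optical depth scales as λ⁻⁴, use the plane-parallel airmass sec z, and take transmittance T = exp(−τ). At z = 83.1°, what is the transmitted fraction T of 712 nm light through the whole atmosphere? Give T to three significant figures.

0.750

sec 83.1° = 8.3238.
τ = 0.142 × (500/712)⁴ × 8.3238 = 0.142 × 0.2432 × 8.3238 = 0.2875.
T = exp(−0.2875) = 0.7502.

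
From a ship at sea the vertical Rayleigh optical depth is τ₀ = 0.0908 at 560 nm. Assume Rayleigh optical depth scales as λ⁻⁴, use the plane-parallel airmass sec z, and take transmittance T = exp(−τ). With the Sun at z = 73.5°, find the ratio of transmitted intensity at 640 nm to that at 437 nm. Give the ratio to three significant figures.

Airmass: sec 73.5° = 3.5209.
τ(640 nm) = 0.0908 × (560/640)⁴ × 3.5209 = 0.0908 × 0.5862 × 3.5209 = 0.1874.
τ(437 nm) = 0.0908 × (560/437)⁴ × 3.5209 = 0.0908 × 2.6967 × 3.5209 = 0.8621.
T(640)/T(437) = exp(τ_B − τ_A) = exp(0.6747) = 1.9635.

1.96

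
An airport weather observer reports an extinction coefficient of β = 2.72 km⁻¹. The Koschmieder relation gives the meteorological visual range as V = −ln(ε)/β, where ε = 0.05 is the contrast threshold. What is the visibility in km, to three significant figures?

V = −ln(0.05) / 2.72 = 2.996 / 2.72 = 1.1014 km.

1.10 km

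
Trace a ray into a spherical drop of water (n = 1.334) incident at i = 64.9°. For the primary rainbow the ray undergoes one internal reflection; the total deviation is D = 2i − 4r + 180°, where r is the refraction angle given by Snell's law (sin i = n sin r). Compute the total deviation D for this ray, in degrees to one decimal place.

sin r = sin 64.9° / 1.334 = 0.9056/1.334 = 0.6788; r = 42.75°.
D = 2·64.9° − 4·42.75° + 180° = 129.80° − 171.01° + 180° = 138.79°.

138.8°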